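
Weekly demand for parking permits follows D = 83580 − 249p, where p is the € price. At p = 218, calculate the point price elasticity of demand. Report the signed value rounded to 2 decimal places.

-1.85

dD/dp = −249. At p = 218, D = 83580 − 249(218) = 29298.
Ed = (dD/dp)·(p/D) = −249 × (218/29298) = -1.8527…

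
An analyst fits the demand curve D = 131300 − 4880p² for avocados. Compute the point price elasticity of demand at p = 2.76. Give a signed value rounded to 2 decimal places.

dD/dp = −2·4880·p = -26937.6. At p = 2.76, D = 94126.112.
Ed = (dD/dp)·(p/D) = (-26937.6) × (2.76/94126.112) = -0.7898…

-0.79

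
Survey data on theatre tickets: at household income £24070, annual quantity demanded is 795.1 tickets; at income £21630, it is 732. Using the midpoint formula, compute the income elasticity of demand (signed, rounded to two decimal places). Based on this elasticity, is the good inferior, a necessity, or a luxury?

0.77; necessity

%ΔQ = (732 − 795.1)/[( 795.1 + 732)/2] = -63.1/763.55 = -0.082640…
%ΔIncome = (21630 − 24070)/[( 24070 + 21630)/2] = -2440/22850 = -0.106783…
E_income = (-63.1/763.55) / (-2440/22850) = 0.7739…
0 < E_income < 1 ⇒ normal good, necessity.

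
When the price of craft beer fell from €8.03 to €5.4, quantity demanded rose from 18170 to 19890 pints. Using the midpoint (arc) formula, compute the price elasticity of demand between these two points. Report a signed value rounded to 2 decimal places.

%ΔQ = (19890 − 18170) / [(18170 + 19890)/2] = 1720/19030 = 0.090383…
%ΔP = (5.4 − 8.03) / [(8.03 + 5.4)/2] = -2.63/6.715 = -0.391660…
Arc Ed = %ΔQ / %ΔP = (1720/19030) / (-2.63/6.715) = -0.2307…

-0.23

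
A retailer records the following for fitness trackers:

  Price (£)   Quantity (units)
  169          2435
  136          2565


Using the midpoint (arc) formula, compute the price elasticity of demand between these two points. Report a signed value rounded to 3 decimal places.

-0.240

%ΔQ = (2565 − 2435) / [(2435 + 2565)/2] = 130/2500 = 0.052
%ΔP = (136 − 169) / [(169 + 136)/2] = -33/152.5 = -0.216393…
Arc Ed = %ΔQ / %ΔP = (130/2500) / (-33/152.5) = -0.24030…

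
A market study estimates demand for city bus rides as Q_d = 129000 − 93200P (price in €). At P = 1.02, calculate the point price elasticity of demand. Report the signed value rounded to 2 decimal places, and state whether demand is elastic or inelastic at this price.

dQ_d/dP = −93200. At P = 1.02, Q_d = 129000 − 93200(1.02) = 33936.
Ed = (dQ_d/dP)·(P/Q_d) = −93200 × (1.02/33936) = -2.8012…
|Ed| = 2.80 > 1, so demand is elastic.

-2.80; elastic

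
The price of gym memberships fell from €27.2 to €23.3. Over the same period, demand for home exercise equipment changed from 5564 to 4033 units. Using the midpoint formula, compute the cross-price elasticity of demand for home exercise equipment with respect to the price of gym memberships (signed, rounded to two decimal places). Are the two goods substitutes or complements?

%ΔQ_{home exercise equipment} = (4033 − 5564)/avg = -1531/4798.5 = -0.319058…
%ΔP_{gym memberships} = (23.3 − 27.2)/avg = -3.9/25.25 = -0.154455…
E_cross = (-1531/4798.5) / (-3.9/25.25) = 2.0656…
E_cross > 0 ⇒ the goods are substitutes.

2.07; substitutes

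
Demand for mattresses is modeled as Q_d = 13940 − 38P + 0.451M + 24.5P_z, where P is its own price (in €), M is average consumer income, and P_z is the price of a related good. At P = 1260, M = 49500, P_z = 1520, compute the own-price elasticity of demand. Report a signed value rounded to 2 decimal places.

-1.87

At the given values, Q_d = 13940 − 38(1260) + 0.451(49500) + 24.5(1520) = 25624.5.
∂Q_d/∂P = −38.
E = (-38) × (1260/25624.5) = -1.8685…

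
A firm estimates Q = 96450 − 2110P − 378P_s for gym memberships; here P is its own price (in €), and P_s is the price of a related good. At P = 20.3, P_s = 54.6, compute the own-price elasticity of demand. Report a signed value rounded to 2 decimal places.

-1.30

At the given values, Q = 96450 − 2110(20.3) − 378(54.6) = 32978.2.
∂Q/∂P = −2110.
E = (-2110) × (20.3/32978.2) = -1.2988…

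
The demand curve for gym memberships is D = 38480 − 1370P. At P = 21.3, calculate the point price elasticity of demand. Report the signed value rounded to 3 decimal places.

dD/dP = −1370. At P = 21.3, D = 38480 − 1370(21.3) = 9299.
Ed = (dD/dP)·(P/D) = −1370 × (21.3/9299) = -3.13807…

-3.138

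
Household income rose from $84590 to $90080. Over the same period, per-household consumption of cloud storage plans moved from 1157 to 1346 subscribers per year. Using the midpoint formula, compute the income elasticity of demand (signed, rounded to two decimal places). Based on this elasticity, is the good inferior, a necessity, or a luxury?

2.40; luxury

%ΔQ = (1346 − 1157)/[( 1157 + 1346)/2] = 189/1251.5 = 0.151018…
%ΔIncome = (90080 − 84590)/[( 84590 + 90080)/2] = 5490/87335 = 0.062861…
E_income = (189/1251.5) / (5490/87335) = 2.4024…
E_income > 1 ⇒ normal good, luxury.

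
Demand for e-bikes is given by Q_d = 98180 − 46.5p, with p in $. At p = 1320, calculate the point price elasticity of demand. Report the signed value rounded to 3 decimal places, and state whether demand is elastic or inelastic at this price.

dQ_d/dp = −46.5. At p = 1320, Q_d = 98180 − 46.5(1320) = 36800.
Ed = (dQ_d/dp)·(p/Q_d) = −46.5 × (1320/36800) = -1.66793…
|Ed| = 1.668 > 1, so demand is elastic.

-1.668; elastic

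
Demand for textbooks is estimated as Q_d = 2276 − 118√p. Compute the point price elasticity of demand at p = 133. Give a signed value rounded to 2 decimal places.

dQ_d/dp = −118/(2√p) = -5.11595. At p = 133, Q_d = 915.158.
Ed = (dQ_d/dp)·(p/Q_d) = (-5.11595) × (133/915.158) = -0.7435…

-0.74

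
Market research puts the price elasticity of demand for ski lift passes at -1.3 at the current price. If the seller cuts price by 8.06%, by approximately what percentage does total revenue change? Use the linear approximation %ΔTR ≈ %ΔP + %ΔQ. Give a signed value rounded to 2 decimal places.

%ΔQ ≈ Ed × %ΔP = (-1.3) × (-8.06%) = +10.4780%
%ΔTR ≈ %ΔP + %ΔQ = (-8.06%) + (+10.4780%) = +2.4180%

+2.42%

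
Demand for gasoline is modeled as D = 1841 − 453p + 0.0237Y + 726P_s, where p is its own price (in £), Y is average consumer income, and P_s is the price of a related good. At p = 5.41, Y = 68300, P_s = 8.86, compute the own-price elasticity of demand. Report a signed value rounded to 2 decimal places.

At the given values, D = 1841 − 453(5.41) + 0.0237(68300) + 726(8.86) = 7441.34.
∂D/∂p = −453.
E = (-453) × (5.41/7441.34) = -0.3293…

-0.33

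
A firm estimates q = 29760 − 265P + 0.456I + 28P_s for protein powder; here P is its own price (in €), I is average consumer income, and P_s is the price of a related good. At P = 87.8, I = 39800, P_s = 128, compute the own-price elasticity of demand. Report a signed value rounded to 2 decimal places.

-0.82

At the given values, q = 29760 − 265(87.8) + 0.456(39800) + 28(128) = 28225.8.
∂q/∂P = −265.
E = (-265) × (87.8/28225.8) = -0.8243…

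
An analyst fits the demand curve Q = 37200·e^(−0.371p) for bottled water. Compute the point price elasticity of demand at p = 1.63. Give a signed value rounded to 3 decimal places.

-0.605

dQ/dp = −0.371·Q = -7538.52. At p = 1.63, Q = 20319.5.
Ed = (dQ/dp)·(p/Q) = (-7538.52) × (1.63/20319.5) = -0.60473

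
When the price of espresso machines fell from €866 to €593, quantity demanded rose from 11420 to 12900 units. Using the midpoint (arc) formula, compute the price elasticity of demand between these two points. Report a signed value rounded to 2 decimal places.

%ΔQ = (12900 − 11420) / [(11420 + 12900)/2] = 1480/12160 = 0.121710…
%ΔP = (593 − 866) / [(866 + 593)/2] = -273/729.5 = -0.374228…
Arc Ed = %ΔQ / %ΔP = (1480/12160) / (-273/729.5) = -0.3252…

-0.33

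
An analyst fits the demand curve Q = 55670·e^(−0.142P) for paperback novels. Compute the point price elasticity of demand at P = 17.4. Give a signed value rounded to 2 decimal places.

-2.47

dQ/dP = −0.142·Q = -668.12. At P = 17.4, Q = 4705.07.
Ed = (dQ/dP)·(P/Q) = (-668.12) × (17.4/4705.07) = -2.4708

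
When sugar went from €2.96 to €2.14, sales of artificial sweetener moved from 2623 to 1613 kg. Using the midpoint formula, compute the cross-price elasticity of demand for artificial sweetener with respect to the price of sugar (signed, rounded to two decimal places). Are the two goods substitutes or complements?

1.48; substitutes

%ΔQ_{artificial sweetener} = (1613 − 2623)/avg = -1010/2118 = -0.476864…
%ΔP_{sugar} = (2.14 − 2.96)/avg = -0.82/2.55 = -0.321568…
E_cross = (-1010/2118) / (-0.82/2.55) = 1.4829…
E_cross > 0 ⇒ the goods are substitutes.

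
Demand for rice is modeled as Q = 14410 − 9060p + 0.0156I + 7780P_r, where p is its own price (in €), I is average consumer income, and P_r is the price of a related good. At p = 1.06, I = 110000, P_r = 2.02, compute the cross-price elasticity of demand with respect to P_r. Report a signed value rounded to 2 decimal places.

0.71

At the given values, Q = 14410 − 9060(1.06) + 0.0156(110000) + 7780(2.02) = 22238.
∂Q/∂P_r = 7780.
E = (7780) × (2.02/22238) = 0.7067…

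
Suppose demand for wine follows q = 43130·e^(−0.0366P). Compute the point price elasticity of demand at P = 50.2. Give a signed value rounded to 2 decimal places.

-1.84

dq/dP = −0.0366·q = -251.375. At P = 50.2, q = 6868.18.
Ed = (dq/dP)·(P/q) = (-251.375) × (50.2/6868.18) = -1.8373…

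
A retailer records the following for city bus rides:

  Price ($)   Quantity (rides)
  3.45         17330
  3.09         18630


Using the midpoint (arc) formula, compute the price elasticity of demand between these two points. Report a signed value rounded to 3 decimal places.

%ΔQ = (18630 − 17330) / [(17330 + 18630)/2] = 1300/17980 = 0.072302…
%ΔP = (3.09 − 3.45) / [(3.45 + 3.09)/2] = -0.36/3.27 = -0.110091…
Arc Ed = %ΔQ / %ΔP = (1300/17980) / (-0.36/3.27) = -0.65674…

-0.657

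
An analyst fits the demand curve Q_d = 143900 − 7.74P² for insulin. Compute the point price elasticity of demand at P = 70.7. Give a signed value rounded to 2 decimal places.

-0.74

dQ_d/dP = −2·7.74·P = -1094.436. At P = 70.7, Q_d = 105211.6874.
Ed = (dQ_d/dP)·(P/Q_d) = (-1094.436) × (70.7/105211.6874) = -0.7354…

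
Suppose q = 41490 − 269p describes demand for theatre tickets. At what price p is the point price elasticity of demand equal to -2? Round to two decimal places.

Ed = −269p/(41490 − 269p). Set this equal to -2:
269p = 2·(41490 − 269p) ⇒ 269p(1 + 2) = 2·41490
p = 2·41490 / (269·3) = 102.8252…

102.83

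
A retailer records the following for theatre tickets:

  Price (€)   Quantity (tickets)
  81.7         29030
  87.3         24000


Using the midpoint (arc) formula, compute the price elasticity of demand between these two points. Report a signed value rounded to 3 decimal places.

-2.862

%ΔQ = (24000 − 29030) / [(29030 + 24000)/2] = -5030/26515 = -0.189703…
%ΔP = (87.3 − 81.7) / [(81.7 + 87.3)/2] = 5.6/84.5 = 0.066272…
Arc Ed = %ΔQ / %ΔP = (-5030/26515) / (5.6/84.5) = -2.86249…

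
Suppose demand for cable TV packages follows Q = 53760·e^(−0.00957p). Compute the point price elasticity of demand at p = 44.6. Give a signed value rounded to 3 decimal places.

dQ/dp = −0.00957·Q = -335.741. At p = 44.6, Q = 35082.7.
Ed = (dQ/dp)·(p/Q) = (-335.741) × (44.6/35082.7) = -0.42682…

-0.427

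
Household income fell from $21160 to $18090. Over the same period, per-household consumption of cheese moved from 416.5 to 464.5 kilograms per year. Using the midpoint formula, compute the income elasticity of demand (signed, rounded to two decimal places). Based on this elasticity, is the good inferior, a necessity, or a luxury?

-0.70; inferior

%ΔQ = (464.5 − 416.5)/[( 416.5 + 464.5)/2] = 48/440.5 = 0.108967…
%ΔIncome = (18090 − 21160)/[( 21160 + 18090)/2] = -3070/19625 = -0.156433…
E_income = (48/440.5) / (-3070/19625) = -0.6965…
E_income < 0 ⇒ inferior good.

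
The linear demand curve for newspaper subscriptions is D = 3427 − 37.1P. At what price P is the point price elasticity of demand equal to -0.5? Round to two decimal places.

30.79

Ed = −37.1P/(3427 − 37.1P). Set this equal to -0.5:
37.1P = 0.5·(3427 − 37.1P) ⇒ 37.1P(1 + 0.5) = 0.5·3427
P = 0.5·3427 / (37.1·1.5) = 30.7906…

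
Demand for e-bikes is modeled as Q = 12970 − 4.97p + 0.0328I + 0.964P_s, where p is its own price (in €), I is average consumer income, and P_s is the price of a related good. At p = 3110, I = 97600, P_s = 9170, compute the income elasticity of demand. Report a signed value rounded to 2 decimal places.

At the given values, Q = 12970 − 4.97(3110) + 0.0328(97600) + 0.964(9170) = 9554.46.
∂Q/∂I = 0.0328.
E = (0.0328) × (97600/9554.46) = 0.3350…

0.34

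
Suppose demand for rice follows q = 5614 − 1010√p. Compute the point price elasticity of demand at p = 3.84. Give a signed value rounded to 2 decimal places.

dq/dp = −1010/(2√p) = -257.707. At p = 3.84, q = 3634.81.
Ed = (dq/dp)·(p/q) = (-257.707) × (3.84/3634.81) = -0.2722…

-0.27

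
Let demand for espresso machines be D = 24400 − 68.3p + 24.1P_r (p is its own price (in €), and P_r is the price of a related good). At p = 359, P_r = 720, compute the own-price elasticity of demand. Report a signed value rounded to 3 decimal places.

-1.423

At the given values, D = 24400 − 68.3(359) + 24.1(720) = 17232.3.
∂D/∂p = −68.3.
E = (-68.3) × (359/17232.3) = -1.42289…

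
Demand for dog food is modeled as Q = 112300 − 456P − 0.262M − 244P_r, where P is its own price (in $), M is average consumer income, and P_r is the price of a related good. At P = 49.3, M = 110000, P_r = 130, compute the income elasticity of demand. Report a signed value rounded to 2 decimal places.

At the given values, Q = 112300 − 456(49.3) − 0.262(110000) − 244(130) = 29279.2.
∂Q/∂M = -0.262.
E = (-0.262) × (110000/29279.2) = -0.9843…

-0.98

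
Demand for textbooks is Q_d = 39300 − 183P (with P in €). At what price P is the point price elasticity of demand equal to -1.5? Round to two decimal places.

Ed = −183P/(39300 − 183P). Set this equal to -1.5:
183P = 1.5·(39300 − 183P) ⇒ 183P(1 + 1.5) = 1.5·39300
P = 1.5·39300 / (183·2.5) = 128.8524…

128.85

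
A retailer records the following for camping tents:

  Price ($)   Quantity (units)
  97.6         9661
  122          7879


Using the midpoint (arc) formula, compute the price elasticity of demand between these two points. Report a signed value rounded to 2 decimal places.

%ΔQ = (7879 − 9661) / [(9661 + 7879)/2] = -1782/8770 = -0.203192…
%ΔP = (122 − 97.6) / [(97.6 + 122)/2] = 24.4/109.8 = 0.222222…
Arc Ed = %ΔQ / %ΔP = (-1782/8770) / (24.4/109.8) = -0.9143…

-0.91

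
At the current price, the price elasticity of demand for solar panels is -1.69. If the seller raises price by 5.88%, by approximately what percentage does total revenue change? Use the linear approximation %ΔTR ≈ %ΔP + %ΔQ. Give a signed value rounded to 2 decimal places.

%ΔQ ≈ Ed × %ΔP = (-1.69) × (+5.88%) = -9.9372%
%ΔTR ≈ %ΔP + %ΔQ = (+5.88%) + (-9.9372%) = -4.0572%

-4.06%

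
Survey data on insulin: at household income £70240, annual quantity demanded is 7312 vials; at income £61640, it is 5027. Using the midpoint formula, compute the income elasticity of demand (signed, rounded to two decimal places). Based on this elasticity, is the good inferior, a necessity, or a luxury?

%ΔQ = (5027 − 7312)/[( 7312 + 5027)/2] = -2285/6169.5 = -0.370370…
%ΔIncome = (61640 − 70240)/[( 70240 + 61640)/2] = -8600/65940 = -0.130421…
E_income = (-2285/6169.5) / (-8600/65940) = 2.8397…
E_income > 1 ⇒ normal good, luxury.

2.84; luxury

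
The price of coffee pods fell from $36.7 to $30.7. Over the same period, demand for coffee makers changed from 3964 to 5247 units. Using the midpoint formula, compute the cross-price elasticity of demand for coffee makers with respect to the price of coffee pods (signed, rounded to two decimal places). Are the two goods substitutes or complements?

-1.56; complements

%ΔQ_{coffee makers} = (5247 − 3964)/avg = 1283/4605.5 = 0.278579…
%ΔP_{coffee pods} = (30.7 − 36.7)/avg = -6/33.7 = -0.178041…
E_cross = (1283/4605.5) / (-6/33.7) = -1.5646…
E_cross < 0 ⇒ the goods are complements.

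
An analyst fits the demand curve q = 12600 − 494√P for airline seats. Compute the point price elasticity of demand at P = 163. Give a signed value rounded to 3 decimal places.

-0.501

dq/dP = −494/(2√P) = -19.3465. At P = 163, q = 6293.03.
Ed = (dq/dP)·(P/q) = (-19.3465) × (163/6293.03) = -0.50110…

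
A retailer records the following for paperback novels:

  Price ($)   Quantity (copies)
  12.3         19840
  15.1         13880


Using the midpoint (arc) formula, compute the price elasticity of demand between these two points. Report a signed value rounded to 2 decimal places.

-1.73

%ΔQ = (13880 − 19840) / [(19840 + 13880)/2] = -5960/16860 = -0.353499…
%ΔP = (15.1 − 12.3) / [(12.3 + 15.1)/2] = 2.8/13.7 = 0.204379…
Arc Ed = %ΔQ / %ΔP = (-5960/16860) / (2.8/13.7) = -1.7296…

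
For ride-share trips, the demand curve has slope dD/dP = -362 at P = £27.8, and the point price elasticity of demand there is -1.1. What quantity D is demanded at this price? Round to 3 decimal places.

9148.727

Ed = (dD/dP)·(P/D) ⇒ D = (dD/dP)·P/Ed = (-362)·27.8/(-1.1) = 9148.72727…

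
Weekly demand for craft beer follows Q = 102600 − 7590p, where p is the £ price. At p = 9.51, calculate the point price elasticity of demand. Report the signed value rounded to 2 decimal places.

-2.37

dQ/dp = −7590. At p = 9.51, Q = 102600 − 7590(9.51) = 30419.1.
Ed = (dQ/dp)·(p/Q) = −7590 × (9.51/30419.1) = -2.3728…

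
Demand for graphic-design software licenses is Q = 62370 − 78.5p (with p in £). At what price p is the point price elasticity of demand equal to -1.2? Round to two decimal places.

433.38

Ed = −78.5p/(62370 − 78.5p). Set this equal to -1.2:
78.5p = 1.2·(62370 − 78.5p) ⇒ 78.5p(1 + 1.2) = 1.2·62370
p = 1.2·62370 / (78.5·2.2) = 433.3757…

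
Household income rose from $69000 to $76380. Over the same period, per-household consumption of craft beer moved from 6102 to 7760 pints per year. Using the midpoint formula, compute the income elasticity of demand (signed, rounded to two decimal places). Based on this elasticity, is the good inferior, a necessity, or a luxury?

%ΔQ = (7760 − 6102)/[( 6102 + 7760)/2] = 1658/6931 = 0.239215…
%ΔIncome = (76380 − 69000)/[( 69000 + 76380)/2] = 7380/72690 = 0.101527…
E_income = (1658/6931) / (7380/72690) = 2.3561…
E_income > 1 ⇒ normal good, luxury.

2.36; luxury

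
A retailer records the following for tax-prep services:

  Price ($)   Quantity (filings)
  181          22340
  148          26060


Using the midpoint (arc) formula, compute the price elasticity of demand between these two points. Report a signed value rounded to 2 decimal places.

-0.77

%ΔQ = (26060 − 22340) / [(22340 + 26060)/2] = 3720/24200 = 0.153719…
%ΔP = (148 − 181) / [(181 + 148)/2] = -33/164.5 = -0.200607…
Arc Ed = %ΔQ / %ΔP = (3720/24200) / (-33/164.5) = -0.7662…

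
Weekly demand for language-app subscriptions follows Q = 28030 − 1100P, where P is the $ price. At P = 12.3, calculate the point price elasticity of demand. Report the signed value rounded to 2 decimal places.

-0.93

dQ/dP = −1100. At P = 12.3, Q = 28030 − 1100(12.3) = 14500.
Ed = (dQ/dP)·(P/Q) = −1100 × (12.3/14500) = -0.9331…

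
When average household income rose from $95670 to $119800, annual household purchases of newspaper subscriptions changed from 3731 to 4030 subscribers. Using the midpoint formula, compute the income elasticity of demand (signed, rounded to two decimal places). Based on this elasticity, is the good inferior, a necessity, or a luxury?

%ΔQ = (4030 − 3731)/[( 3731 + 4030)/2] = 299/3880.5 = 0.077051…
%ΔIncome = (119800 − 95670)/[( 95670 + 119800)/2] = 24130/107735 = 0.223975…
E_income = (299/3880.5) / (24130/107735) = 0.3440…
0 < E_income < 1 ⇒ normal good, necessity.

0.34; necessity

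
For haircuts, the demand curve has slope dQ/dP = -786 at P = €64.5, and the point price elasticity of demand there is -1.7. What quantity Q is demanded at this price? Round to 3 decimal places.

29821.765

Ed = (dQ/dP)·(P/Q) ⇒ Q = (dQ/dP)·P/Ed = (-786)·64.5/(-1.7) = 29821.76470…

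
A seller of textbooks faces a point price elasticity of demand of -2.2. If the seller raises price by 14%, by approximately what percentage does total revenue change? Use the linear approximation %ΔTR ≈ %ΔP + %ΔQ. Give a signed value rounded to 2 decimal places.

%ΔQ ≈ Ed × %ΔP = (-2.2) × (+14%) = -30.8000%
%ΔTR ≈ %ΔP + %ΔQ = (+14%) + (-30.8000%) = -16.8000%

-16.80%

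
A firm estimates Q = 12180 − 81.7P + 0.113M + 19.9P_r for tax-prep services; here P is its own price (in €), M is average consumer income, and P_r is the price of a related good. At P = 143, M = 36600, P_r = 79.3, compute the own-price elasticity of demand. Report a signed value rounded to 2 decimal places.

-1.88

At the given values, Q = 12180 − 81.7(143) + 0.113(36600) + 19.9(79.3) = 6210.77.
∂Q/∂P = −81.7.
E = (-81.7) × (143/6210.77) = -1.8811…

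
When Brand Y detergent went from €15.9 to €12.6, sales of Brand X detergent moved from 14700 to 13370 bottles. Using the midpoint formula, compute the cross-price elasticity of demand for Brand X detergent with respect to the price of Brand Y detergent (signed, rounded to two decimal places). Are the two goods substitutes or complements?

0.41; substitutes

%ΔQ_{Brand X detergent} = (13370 − 14700)/avg = -1330/14035 = -0.094763…
%ΔP_{Brand Y detergent} = (12.6 − 15.9)/avg = -3.3/14.25 = -0.231578…
E_cross = (-1330/14035) / (-3.3/14.25) = 0.4092…
E_cross > 0 ⇒ the goods are substitutes.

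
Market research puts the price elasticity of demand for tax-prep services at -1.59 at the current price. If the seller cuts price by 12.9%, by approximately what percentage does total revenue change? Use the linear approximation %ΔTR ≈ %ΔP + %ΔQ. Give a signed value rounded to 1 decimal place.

+7.6%

%ΔQ ≈ Ed × %ΔP = (-1.59) × (-12.9%) = +20.5110%
%ΔTR ≈ %ΔP + %ΔQ = (-12.9%) + (+20.5110%) = +7.6110%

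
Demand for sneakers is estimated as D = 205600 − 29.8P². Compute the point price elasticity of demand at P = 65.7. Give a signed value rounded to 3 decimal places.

dD/dP = −2·29.8·P = -3915.72. At P = 65.7, D = 76968.598.
Ed = (dD/dP)·(P/D) = (-3915.72) × (65.7/76968.598) = -3.34243…

-3.342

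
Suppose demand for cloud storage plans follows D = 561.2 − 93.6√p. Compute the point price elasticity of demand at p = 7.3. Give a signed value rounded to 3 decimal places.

dD/dp = −93.6/(2√p) = -17.3215. At p = 7.3, D = 308.307.
Ed = (dD/dp)·(p/D) = (-17.3215) × (7.3/308.307) = -0.41013…

-0.410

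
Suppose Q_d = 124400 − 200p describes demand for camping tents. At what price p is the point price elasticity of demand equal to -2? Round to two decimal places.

414.67

Ed = −200p/(124400 − 200p). Set this equal to -2:
200p = 2·(124400 − 200p) ⇒ 200p(1 + 2) = 2·124400
p = 2·124400 / (200·3) = 414.6666…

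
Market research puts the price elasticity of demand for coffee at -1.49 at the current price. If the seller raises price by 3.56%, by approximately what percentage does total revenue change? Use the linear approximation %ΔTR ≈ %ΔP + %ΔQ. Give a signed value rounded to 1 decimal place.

%ΔQ ≈ Ed × %ΔP = (-1.49) × (+3.56%) = -5.3044%
%ΔTR ≈ %ΔP + %ΔQ = (+3.56%) + (-5.3044%) = -1.7444%

-1.7%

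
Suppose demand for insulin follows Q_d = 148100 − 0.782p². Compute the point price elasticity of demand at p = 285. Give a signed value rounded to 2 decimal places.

dQ_d/dp = −2·0.782·p = -445.74. At p = 285, Q_d = 84582.05.
Ed = (dQ_d/dp)·(p/Q_d) = (-445.74) × (285/84582.05) = -1.5019…

-1.50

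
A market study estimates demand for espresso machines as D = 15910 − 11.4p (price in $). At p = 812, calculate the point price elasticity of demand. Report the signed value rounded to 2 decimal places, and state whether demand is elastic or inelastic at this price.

dD/dp = −11.4. At p = 812, D = 15910 − 11.4(812) = 6653.2.
Ed = (dD/dp)·(p/D) = −11.4 × (812/6653.2) = -1.3913…
|Ed| = 1.39 > 1, so demand is elastic.

-1.39; elastic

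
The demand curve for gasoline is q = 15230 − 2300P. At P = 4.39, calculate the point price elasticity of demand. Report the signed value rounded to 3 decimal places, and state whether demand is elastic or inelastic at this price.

dq/dP = −2300. At P = 4.39, q = 15230 − 2300(4.39) = 5133.
Ed = (dq/dP)·(P/q) = −2300 × (4.39/5133) = -1.96707…
|Ed| = 1.967 > 1, so demand is elastic.

-1.967; elastic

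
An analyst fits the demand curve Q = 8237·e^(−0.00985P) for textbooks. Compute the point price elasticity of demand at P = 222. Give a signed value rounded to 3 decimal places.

-2.187

dQ/dP = −0.00985·Q = -9.11032. At P = 222, Q = 924.905.
Ed = (dQ/dP)·(P/Q) = (-9.11032) × (222/924.905) = -2.1867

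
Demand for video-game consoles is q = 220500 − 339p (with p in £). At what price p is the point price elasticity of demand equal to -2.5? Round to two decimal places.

Ed = −339p/(220500 − 339p). Set this equal to -2.5:
339p = 2.5·(220500 − 339p) ⇒ 339p(1 + 2.5) = 2.5·220500
p = 2.5·220500 / (339·3.5) = 464.6017…

464.60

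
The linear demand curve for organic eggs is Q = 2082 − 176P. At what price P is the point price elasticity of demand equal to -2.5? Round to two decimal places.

8.45

Ed = −176P/(2082 − 176P). Set this equal to -2.5:
176P = 2.5·(2082 − 176P) ⇒ 176P(1 + 2.5) = 2.5·2082
P = 2.5·2082 / (176·3.5) = 8.4496…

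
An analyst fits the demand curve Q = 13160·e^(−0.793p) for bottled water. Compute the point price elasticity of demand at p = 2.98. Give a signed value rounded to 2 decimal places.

-2.36

dQ/dp = −0.793·Q = -982.269. At p = 2.98, Q = 1238.67.
Ed = (dQ/dp)·(p/Q) = (-982.269) × (2.98/1238.67) = -2.3631…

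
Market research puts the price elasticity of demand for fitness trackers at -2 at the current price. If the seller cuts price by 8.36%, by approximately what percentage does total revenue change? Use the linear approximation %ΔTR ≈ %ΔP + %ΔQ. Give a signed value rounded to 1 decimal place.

+8.4%

%ΔQ ≈ Ed × %ΔP = (-2) × (-8.36%) = +16.7200%
%ΔTR ≈ %ΔP + %ΔQ = (-8.36%) + (+16.7200%) = +8.3600%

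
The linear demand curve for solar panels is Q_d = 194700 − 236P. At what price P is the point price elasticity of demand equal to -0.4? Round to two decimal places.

235.71

Ed = −236P/(194700 − 236P). Set this equal to -0.4:
236P = 0.4·(194700 − 236P) ⇒ 236P(1 + 0.4) = 0.4·194700
P = 0.4·194700 / (236·1.4) = 235.7142…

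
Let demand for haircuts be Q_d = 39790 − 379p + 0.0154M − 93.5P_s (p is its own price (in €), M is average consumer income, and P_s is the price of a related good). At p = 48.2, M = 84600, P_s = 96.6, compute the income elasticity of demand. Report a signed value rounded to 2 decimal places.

At the given values, Q_d = 39790 − 379(48.2) + 0.0154(84600) − 93.5(96.6) = 13792.94.
∂Q_d/∂M = 0.0154.
E = (0.0154) × (84600/13792.94) = 0.0944…

0.09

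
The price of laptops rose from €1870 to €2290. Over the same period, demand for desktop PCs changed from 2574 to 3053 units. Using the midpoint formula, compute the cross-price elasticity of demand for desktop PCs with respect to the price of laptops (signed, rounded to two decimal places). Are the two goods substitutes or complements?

%ΔQ_{desktop PCs} = (3053 − 2574)/avg = 479/2813.5 = 0.170250…
%ΔP_{laptops} = (2290 − 1870)/avg = 420/2080 = 0.201923…
E_cross = (479/2813.5) / (420/2080) = 0.8431…
E_cross > 0 ⇒ the goods are substitutes.

0.84; substitutes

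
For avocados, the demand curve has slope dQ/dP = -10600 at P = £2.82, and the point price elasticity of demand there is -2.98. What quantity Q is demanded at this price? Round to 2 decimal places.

Ed = (dQ/dP)·(P/Q) ⇒ Q = (dQ/dP)·P/Ed = (-10600)·2.82/(-2.98) = 10030.8724…

10030.87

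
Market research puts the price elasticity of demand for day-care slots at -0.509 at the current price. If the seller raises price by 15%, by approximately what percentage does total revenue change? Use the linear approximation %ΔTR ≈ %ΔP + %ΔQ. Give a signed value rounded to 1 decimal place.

%ΔQ ≈ Ed × %ΔP = (-0.509) × (+15%) = -7.6350%
%ΔTR ≈ %ΔP + %ΔQ = (+15%) + (-7.6350%) = +7.3650%

+7.4%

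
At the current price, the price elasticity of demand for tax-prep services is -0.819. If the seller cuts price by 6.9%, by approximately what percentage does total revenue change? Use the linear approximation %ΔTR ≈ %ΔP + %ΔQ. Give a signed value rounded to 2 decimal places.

%ΔQ ≈ Ed × %ΔP = (-0.819) × (-6.9%) = +5.6511%
%ΔTR ≈ %ΔP + %ΔQ = (-6.9%) + (+5.6511%) = -1.2489%

-1.25%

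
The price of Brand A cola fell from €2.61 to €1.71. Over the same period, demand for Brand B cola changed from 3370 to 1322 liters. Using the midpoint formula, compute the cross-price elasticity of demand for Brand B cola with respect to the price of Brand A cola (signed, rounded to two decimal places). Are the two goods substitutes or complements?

2.10; substitutes

%ΔQ_{Brand B cola} = (1322 − 3370)/avg = -2048/2346 = -0.872975…
%ΔP_{Brand A cola} = (1.71 − 2.61)/avg = -0.9/2.16 = -0.416666…
E_cross = (-2048/2346) / (-0.9/2.16) = 2.0951…
E_cross > 0 ⇒ the goods are substitutes.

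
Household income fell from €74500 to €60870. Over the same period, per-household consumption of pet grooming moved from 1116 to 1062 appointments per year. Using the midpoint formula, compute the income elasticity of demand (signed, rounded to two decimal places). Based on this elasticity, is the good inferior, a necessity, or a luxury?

0.25; necessity

%ΔQ = (1062 − 1116)/[( 1116 + 1062)/2] = -54/1089 = -0.049586…
%ΔIncome = (60870 − 74500)/[( 74500 + 60870)/2] = -13630/67685 = -0.201374…
E_income = (-54/1089) / (-13630/67685) = 0.2462…
0 < E_income < 1 ⇒ normal good, necessity.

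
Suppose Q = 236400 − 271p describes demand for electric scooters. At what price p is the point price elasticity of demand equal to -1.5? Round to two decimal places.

523.39

Ed = −271p/(236400 − 271p). Set this equal to -1.5:
271p = 1.5·(236400 − 271p) ⇒ 271p(1 + 1.5) = 1.5·236400
p = 1.5·236400 / (271·2.5) = 523.3948…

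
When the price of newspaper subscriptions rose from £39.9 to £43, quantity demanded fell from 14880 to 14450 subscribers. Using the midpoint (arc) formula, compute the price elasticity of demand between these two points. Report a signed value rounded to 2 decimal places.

-0.39

%ΔQ = (14450 − 14880) / [(14880 + 14450)/2] = -430/14665 = -0.029321…
%ΔP = (43 − 39.9) / [(39.9 + 43)/2] = 3.1/41.45 = 0.074788…
Arc Ed = %ΔQ / %ΔP = (-430/14665) / (3.1/41.45) = -0.3920…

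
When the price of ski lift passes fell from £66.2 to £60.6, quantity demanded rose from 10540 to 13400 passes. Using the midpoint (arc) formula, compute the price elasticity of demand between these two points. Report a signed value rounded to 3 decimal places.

%ΔQ = (13400 − 10540) / [(10540 + 13400)/2] = 2860/11970 = 0.238930…
%ΔP = (60.6 − 66.2) / [(66.2 + 60.6)/2] = -5.6/63.4 = -0.088328…
Arc Ed = %ΔQ / %ΔP = (2860/11970) / (-5.6/63.4) = -2.70503…

-2.705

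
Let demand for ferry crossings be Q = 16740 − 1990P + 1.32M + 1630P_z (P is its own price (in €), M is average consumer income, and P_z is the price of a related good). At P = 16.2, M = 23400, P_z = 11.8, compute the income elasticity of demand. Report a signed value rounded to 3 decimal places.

At the given values, Q = 16740 − 1990(16.2) + 1.32(23400) + 1630(11.8) = 34624.
∂Q/∂M = 1.32.
E = (1.32) × (23400/34624) = 0.89209…

0.892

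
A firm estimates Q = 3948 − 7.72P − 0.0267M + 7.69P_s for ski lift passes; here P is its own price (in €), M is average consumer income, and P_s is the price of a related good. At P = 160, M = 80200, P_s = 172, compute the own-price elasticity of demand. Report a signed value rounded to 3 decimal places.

-0.652

At the given values, Q = 3948 − 7.72(160) − 0.0267(80200) + 7.69(172) = 1894.14.
∂Q/∂P = −7.72.
E = (-7.72) × (160/1894.14) = -0.65211…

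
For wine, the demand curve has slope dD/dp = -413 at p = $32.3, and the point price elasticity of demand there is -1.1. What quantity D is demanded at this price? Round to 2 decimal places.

Ed = (dD/dp)·(p/D) ⇒ D = (dD/dp)·p/Ed = (-413)·32.3/(-1.1) = 12127.1818…

12127.18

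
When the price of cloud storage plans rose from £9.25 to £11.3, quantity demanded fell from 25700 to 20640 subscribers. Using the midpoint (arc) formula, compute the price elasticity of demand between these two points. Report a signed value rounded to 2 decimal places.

-1.09

%ΔQ = (20640 − 25700) / [(25700 + 20640)/2] = -5060/23170 = -0.218385…
%ΔP = (11.3 − 9.25) / [(9.25 + 11.3)/2] = 2.05/10.275 = 0.199513…
Arc Ed = %ΔQ / %ΔP = (-5060/23170) / (2.05/10.275) = -1.0945…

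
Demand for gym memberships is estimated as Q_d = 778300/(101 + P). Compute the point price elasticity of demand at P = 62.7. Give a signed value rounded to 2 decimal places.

dQ_d/dP = −778300/(101 + P)² = -29.0435. At P = 62.7, Q_d = 4754.43.
Ed = (dQ_d/dP)·(P/Q_d) = (-29.0435) × (62.7/4754.43) = -0.3830…

-0.38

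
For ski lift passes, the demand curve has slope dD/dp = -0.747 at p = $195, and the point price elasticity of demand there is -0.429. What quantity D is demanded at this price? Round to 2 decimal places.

Ed = (dD/dp)·(p/D) ⇒ D = (dD/dp)·p/Ed = (-0.747)·195/(-0.429) = 339.5454…

339.55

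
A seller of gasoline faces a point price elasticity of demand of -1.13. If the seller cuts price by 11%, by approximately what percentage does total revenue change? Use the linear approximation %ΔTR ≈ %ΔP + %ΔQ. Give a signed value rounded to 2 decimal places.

%ΔQ ≈ Ed × %ΔP = (-1.13) × (-11%) = +12.4300%
%ΔTR ≈ %ΔP + %ΔQ = (-11%) + (+12.4300%) = +1.4300%

+1.43%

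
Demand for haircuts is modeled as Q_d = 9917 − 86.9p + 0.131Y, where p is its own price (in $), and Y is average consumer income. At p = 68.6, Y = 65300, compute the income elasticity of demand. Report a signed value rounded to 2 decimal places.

At the given values, Q_d = 9917 − 86.9(68.6) + 0.131(65300) = 12509.96.
∂Q_d/∂Y = 0.131.
E = (0.131) × (65300/12509.96) = 0.6837…

0.68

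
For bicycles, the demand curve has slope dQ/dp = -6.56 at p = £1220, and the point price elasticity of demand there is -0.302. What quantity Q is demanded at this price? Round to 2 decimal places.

Ed = (dQ/dp)·(p/Q) ⇒ Q = (dQ/dp)·p/Ed = (-6.56)·1220/(-0.302) = 26500.6622…

26500.66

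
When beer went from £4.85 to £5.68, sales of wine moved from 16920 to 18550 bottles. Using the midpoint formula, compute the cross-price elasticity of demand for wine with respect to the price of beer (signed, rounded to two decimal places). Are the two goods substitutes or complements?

0.58; substitutes

%ΔQ_{wine} = (18550 − 16920)/avg = 1630/17735 = 0.091908…
%ΔP_{beer} = (5.68 − 4.85)/avg = 0.83/5.265 = 0.157644…
E_cross = (1630/17735) / (0.83/5.265) = 0.5830…
E_cross > 0 ⇒ the goods are substitutes.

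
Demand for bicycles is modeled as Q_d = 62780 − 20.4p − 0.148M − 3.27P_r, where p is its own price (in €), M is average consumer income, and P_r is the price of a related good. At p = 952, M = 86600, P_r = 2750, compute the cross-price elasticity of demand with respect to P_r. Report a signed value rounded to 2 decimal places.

At the given values, Q_d = 62780 − 20.4(952) − 0.148(86600) − 3.27(2750) = 21549.9.
∂Q_d/∂P_r = -3.27.
E = (-3.27) × (2750/21549.9) = -0.4172…

-0.42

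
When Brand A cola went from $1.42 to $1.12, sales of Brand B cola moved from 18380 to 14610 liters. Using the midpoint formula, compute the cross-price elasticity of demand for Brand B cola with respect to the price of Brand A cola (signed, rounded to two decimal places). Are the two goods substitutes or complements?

0.97; substitutes

%ΔQ_{Brand B cola} = (14610 − 18380)/avg = -3770/16495 = -0.228554…
%ΔP_{Brand A cola} = (1.12 − 1.42)/avg = -0.3/1.27 = -0.236220…
E_cross = (-3770/16495) / (-0.3/1.27) = 0.9675…
E_cross > 0 ⇒ the goods are substitutes.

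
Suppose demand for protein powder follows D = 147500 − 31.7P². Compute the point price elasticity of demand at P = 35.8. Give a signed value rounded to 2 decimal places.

-0.76

dD/dP = −2·31.7·P = -2269.72. At P = 35.8, D = 106872.012.
Ed = (dD/dP)·(P/D) = (-2269.72) × (35.8/106872.012) = -0.7603…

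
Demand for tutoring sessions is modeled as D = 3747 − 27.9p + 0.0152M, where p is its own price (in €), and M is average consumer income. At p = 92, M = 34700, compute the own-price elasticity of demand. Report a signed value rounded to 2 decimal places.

-1.50

At the given values, D = 3747 − 27.9(92) + 0.0152(34700) = 1707.64.
∂D/∂p = −27.9.
E = (-27.9) × (92/1707.64) = -1.5031…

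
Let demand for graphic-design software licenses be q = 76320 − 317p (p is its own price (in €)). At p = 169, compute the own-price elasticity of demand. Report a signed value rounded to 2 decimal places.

At the given values, q = 76320 − 317(169) = 22747.
∂q/∂p = −317.
E = (-317) × (169/22747) = -2.3551…

-2.36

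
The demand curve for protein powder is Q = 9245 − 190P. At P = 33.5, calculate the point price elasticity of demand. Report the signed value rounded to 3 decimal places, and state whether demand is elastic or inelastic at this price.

-2.210; elastic

dQ/dP = −190. At P = 33.5, Q = 9245 − 190(33.5) = 2880.
Ed = (dQ/dP)·(P/Q) = −190 × (33.5/2880) = -2.21006…
|Ed| = 2.210 > 1, so demand is elastic.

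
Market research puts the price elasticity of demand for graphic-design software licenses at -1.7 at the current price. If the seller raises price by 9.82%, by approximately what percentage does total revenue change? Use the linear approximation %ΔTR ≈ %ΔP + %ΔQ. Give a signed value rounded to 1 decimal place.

%ΔQ ≈ Ed × %ΔP = (-1.7) × (+9.82%) = -16.6940%
%ΔTR ≈ %ΔP + %ΔQ = (+9.82%) + (-16.6940%) = -6.8740%

-6.9%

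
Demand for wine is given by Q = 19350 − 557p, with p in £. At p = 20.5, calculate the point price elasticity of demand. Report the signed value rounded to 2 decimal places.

dQ/dp = −557. At p = 20.5, Q = 19350 − 557(20.5) = 7931.5.
Ed = (dQ/dp)·(p/Q) = −557 × (20.5/7931.5) = -1.4396…

-1.44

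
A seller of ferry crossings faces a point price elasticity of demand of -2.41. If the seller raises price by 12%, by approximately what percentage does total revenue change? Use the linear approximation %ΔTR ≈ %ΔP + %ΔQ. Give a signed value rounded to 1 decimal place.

-16.9%

%ΔQ ≈ Ed × %ΔP = (-2.41) × (+12%) = -28.9200%
%ΔTR ≈ %ΔP + %ΔQ = (+12%) + (-28.9200%) = -16.9200%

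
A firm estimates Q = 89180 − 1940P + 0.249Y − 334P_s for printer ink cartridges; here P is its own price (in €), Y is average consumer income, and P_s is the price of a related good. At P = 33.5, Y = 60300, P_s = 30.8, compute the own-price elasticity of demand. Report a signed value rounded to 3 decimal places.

At the given values, Q = 89180 − 1940(33.5) + 0.249(60300) − 334(30.8) = 28917.5.
∂Q/∂P = −1940.
E = (-1940) × (33.5/28917.5) = -2.24742…

-2.247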